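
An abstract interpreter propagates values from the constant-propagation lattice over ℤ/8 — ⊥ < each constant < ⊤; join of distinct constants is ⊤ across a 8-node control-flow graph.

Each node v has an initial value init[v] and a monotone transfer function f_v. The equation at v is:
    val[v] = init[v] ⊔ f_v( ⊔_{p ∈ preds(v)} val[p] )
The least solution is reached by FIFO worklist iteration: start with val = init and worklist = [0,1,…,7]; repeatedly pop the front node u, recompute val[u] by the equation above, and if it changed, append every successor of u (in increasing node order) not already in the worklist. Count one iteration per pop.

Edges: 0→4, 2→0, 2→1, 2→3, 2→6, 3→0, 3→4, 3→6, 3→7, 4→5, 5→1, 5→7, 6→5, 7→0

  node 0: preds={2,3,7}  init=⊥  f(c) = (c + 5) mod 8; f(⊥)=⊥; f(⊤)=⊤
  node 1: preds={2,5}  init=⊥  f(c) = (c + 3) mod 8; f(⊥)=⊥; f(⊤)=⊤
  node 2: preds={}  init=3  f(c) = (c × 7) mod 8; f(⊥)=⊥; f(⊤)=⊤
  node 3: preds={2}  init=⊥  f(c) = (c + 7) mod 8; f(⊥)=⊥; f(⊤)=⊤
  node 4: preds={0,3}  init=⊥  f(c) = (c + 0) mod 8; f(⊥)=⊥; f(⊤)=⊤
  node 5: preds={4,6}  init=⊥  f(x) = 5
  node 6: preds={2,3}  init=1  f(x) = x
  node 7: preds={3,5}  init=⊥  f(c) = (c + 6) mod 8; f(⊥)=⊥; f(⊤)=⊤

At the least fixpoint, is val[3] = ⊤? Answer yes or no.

Iteration log — 12 steps:
  step 1. node 0  ⊔preds=3  new=0  old=⊥  +wl: 
  step 2. node 1  ⊔preds=3  new=6  old=⊥  +wl: 
  step 3. node 2  ⊔preds=⊥  new=3  stable
  step 4. node 3  ⊔preds=3  new=2  old=⊥  +wl: 0
  step 5. node 4  ⊔preds=⊤  new=⊤  old=⊥  +wl: 
  step 6. node 5  ⊔preds=⊤  new=5  old=⊥  +wl: 1
  step 7. node 6  ⊔preds=⊤  new=⊤  old=1  +wl: 5
  step 8. node 7  ⊔preds=⊤  new=⊤  old=⊥  +wl: 
  step 9. node 0  ⊔preds=⊤  new=⊤  old=0  +wl: 4
  step 10. node 1  ⊔preds=⊤  new=⊤  old=6  +wl: 
  step 11. node 5  ⊔preds=⊤  new=5  stable
  step 12. node 4  ⊔preds=⊤  new=⊤  stable

Least fixpoint reached:
  node 0: ⊤
  node 1: ⊤
  node 2: 3
  node 3: 2
  node 4: ⊤
  node 5: 5
  node 6: ⊤
  node 7: ⊤

no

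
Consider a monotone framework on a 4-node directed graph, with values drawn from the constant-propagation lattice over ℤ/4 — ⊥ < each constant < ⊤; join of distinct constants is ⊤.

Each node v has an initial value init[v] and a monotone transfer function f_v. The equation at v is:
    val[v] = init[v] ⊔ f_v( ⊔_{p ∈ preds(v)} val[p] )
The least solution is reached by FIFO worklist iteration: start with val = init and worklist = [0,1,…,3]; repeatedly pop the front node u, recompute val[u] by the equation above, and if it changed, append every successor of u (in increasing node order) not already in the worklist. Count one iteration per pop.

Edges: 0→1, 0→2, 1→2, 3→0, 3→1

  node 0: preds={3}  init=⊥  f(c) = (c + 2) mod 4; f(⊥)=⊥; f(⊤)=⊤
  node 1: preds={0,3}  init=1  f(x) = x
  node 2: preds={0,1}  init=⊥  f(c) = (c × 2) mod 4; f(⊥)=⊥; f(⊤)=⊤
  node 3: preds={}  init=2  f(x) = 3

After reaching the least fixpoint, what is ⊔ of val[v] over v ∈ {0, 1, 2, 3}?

⊤

Worklist (7 pops):
  #1 pop 0: in=2 → 0 (was ⊥); enqueue []
  #2 pop 1: in=⊤ → ⊤ (was 1); enqueue []
  #3 pop 2: in=⊤ → ⊤ (was ⊥); enqueue []
  #4 pop 3: in=⊥ → ⊤ (was 2); enqueue [0,1]
  #5 pop 0: in=⊤ → ⊤ (was 0); enqueue [2]
  #6 pop 1: in=⊤ → ⊤ (no change)
  #7 pop 2: in=⊤ → ⊤ (no change)

Fixpoint:
  val[0] = ⊤
  val[1] = ⊤
  val[2] = ⊤
  val[3] = ⊤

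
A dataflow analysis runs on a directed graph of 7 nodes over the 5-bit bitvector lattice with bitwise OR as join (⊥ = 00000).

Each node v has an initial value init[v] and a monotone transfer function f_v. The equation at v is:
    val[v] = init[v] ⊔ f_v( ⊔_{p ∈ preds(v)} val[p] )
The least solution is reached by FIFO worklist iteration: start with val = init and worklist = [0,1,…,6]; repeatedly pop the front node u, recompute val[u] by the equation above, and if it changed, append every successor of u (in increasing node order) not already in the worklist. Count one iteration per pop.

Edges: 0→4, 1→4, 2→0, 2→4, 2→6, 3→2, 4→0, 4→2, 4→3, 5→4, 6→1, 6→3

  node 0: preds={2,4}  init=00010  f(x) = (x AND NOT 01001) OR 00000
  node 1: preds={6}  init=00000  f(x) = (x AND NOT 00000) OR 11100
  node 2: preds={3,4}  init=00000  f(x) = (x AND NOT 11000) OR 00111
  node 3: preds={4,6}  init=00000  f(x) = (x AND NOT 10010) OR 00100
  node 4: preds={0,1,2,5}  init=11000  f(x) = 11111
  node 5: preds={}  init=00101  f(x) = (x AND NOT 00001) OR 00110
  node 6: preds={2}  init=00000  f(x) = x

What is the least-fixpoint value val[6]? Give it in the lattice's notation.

Worklist (14 pops):
  #1 pop 0: in=11000 → 10010 (was 00010); enqueue []
  #2 pop 1: in=00000 → 11100 (was 00000); enqueue []
  #3 pop 2: in=11000 → 00111 (was 00000); enqueue [0]
  #4 pop 3: in=11000 → 01100 (was 00000); enqueue [2]
  #5 pop 4: in=11111 → 11111 (was 11000); enqueue [3]
  #6 pop 5: in=00000 → 00111 (was 00101); enqueue [4]
  #7 pop 6: in=00111 → 00111 (was 00000); enqueue [1]
  #8 pop 0: in=11111 → 10110 (was 10010); enqueue []
  #9 pop 2: in=11111 → 00111 (no change)
  #10 pop 3: in=11111 → 01101 (was 01100); enqueue [2]
  #11 pop 4: in=11111 → 11111 (no change)
  #12 pop 1: in=00111 → 11111 (was 11100); enqueue [4]
  #13 pop 2: in=11111 → 00111 (no change)
  #14 pop 4: in=11111 → 11111 (no change)

Fixpoint:
  val[0] = 10110
  val[1] = 11111
  val[2] = 00111
  val[3] = 01101
  val[4] = 11111
  val[5] = 00111
  val[6] = 00111

00111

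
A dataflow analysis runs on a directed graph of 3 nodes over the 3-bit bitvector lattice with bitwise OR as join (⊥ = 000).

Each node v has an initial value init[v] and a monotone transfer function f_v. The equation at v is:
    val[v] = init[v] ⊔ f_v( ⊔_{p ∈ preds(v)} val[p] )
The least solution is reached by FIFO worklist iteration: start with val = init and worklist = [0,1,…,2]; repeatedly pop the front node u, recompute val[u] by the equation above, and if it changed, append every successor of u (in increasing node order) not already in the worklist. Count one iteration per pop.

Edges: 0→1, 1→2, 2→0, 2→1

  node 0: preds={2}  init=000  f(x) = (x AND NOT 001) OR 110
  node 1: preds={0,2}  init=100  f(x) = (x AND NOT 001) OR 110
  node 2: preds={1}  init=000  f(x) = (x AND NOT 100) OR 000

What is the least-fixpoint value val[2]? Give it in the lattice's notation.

010

Worklist (5 pops):
  #1 pop 0: in=000 → 110 (was 000); enqueue []
  #2 pop 1: in=110 → 110 (was 100); enqueue []
  #3 pop 2: in=110 → 010 (was 000); enqueue [0,1]
  #4 pop 0: in=010 → 110 (no change)
  #5 pop 1: in=110 → 110 (no change)

Fixpoint:
  val[0] = 110
  val[1] = 110
  val[2] = 010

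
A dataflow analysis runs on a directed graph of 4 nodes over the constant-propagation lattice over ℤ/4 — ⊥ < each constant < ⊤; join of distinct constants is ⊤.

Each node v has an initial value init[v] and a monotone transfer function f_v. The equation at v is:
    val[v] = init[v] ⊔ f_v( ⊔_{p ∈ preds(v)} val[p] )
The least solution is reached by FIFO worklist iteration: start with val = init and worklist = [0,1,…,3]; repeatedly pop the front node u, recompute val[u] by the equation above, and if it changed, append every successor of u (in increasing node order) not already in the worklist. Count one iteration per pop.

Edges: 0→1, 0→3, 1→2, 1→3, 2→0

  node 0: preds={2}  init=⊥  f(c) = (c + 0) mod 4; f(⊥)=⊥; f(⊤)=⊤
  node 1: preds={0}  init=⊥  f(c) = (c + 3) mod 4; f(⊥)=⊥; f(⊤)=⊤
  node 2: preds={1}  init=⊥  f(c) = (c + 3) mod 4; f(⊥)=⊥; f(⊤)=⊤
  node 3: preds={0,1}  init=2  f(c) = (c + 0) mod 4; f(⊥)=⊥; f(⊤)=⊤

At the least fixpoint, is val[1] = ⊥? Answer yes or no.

Iteration log — 4 steps:
  step 1. node 0  ⊔preds=⊥  new=⊥  stable
  step 2. node 1  ⊔preds=⊥  new=⊥  stable
  step 3. node 2  ⊔preds=⊥  new=⊥  stable
  step 4. node 3  ⊔preds=⊥  new=2  stable

Least fixpoint reached:
  node 0: ⊥
  node 1: ⊥
  node 2: ⊥
  node 3: 2

yes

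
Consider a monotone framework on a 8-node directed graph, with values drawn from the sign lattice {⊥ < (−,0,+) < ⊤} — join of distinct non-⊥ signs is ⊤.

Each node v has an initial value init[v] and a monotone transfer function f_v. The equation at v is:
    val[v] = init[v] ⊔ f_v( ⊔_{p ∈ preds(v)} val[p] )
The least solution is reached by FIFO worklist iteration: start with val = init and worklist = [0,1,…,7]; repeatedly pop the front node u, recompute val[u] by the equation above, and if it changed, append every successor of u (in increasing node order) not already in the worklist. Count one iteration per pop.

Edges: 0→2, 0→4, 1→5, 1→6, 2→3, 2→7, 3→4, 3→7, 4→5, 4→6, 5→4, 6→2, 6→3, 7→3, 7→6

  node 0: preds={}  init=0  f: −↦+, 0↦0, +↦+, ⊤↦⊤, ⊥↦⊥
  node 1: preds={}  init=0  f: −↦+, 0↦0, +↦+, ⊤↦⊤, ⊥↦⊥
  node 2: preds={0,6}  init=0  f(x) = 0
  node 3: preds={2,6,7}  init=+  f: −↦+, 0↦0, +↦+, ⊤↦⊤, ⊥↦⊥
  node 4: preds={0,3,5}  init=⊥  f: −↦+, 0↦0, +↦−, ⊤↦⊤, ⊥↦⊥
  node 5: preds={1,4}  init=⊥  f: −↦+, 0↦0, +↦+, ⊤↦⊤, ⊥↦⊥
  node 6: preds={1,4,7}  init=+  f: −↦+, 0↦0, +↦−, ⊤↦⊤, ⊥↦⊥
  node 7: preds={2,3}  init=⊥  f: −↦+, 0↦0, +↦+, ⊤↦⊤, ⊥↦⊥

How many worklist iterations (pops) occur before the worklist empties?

Worklist (12 pops):
  #1 pop 0: in=⊥ → 0 (no change)
  #2 pop 1: in=⊥ → 0 (no change)
  #3 pop 2: in=⊤ → 0 (no change)
  #4 pop 3: in=⊤ → ⊤ (was +); enqueue []
  #5 pop 4: in=⊤ → ⊤ (was ⊥); enqueue []
  #6 pop 5: in=⊤ → ⊤ (was ⊥); enqueue [4]
  #7 pop 6: in=⊤ → ⊤ (was +); enqueue [2,3]
  #8 pop 7: in=⊤ → ⊤ (was ⊥); enqueue [6]
  #9 pop 4: in=⊤ → ⊤ (no change)
  #10 pop 2: in=⊤ → 0 (no change)
  #11 pop 3: in=⊤ → ⊤ (no change)
  #12 pop 6: in=⊤ → ⊤ (no change)

Fixpoint:
  val[0] = 0
  val[1] = 0
  val[2] = 0
  val[3] = ⊤
  val[4] = ⊤
  val[5] = ⊤
  val[6] = ⊤
  val[7] = ⊤

12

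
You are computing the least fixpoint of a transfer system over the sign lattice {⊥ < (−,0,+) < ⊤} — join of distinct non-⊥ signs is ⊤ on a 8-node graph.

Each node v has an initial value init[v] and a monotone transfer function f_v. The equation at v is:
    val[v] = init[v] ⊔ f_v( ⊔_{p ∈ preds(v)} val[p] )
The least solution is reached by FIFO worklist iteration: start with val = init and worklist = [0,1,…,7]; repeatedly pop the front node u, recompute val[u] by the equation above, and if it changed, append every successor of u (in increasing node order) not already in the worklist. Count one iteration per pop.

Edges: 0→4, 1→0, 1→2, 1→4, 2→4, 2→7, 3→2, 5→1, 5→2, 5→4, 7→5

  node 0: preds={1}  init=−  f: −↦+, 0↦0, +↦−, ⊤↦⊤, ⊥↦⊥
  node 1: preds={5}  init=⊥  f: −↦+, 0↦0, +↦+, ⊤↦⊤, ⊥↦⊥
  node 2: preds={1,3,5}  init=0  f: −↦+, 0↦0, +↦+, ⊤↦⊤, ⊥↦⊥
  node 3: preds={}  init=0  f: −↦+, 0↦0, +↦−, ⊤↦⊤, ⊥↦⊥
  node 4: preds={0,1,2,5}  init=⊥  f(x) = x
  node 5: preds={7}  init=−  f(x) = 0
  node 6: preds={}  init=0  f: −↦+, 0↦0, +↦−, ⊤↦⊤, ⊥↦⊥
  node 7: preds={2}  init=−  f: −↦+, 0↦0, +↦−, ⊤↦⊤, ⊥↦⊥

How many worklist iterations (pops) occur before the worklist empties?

Iteration log — 15 steps:
  step 1. node 0  ⊔preds=⊥  new=−  stable
  step 2. node 1  ⊔preds=−  new=+  old=⊥  +wl: 0
  step 3. node 2  ⊔preds=⊤  new=⊤  old=0  +wl: 
  step 4. node 3  ⊔preds=⊥  new=0  stable
  step 5. node 4  ⊔preds=⊤  new=⊤  old=⊥  +wl: 
  step 6. node 5  ⊔preds=−  new=⊤  old=−  +wl: 1,2,4
  step 7. node 6  ⊔preds=⊥  new=0  stable
  step 8. node 7  ⊔preds=⊤  new=⊤  old=−  +wl: 5
  step 9. node 0  ⊔preds=+  new=−  stable
  step 10. node 1  ⊔preds=⊤  new=⊤  old=+  +wl: 0
  step 11. node 2  ⊔preds=⊤  new=⊤  stable
  step 12. node 4  ⊔preds=⊤  new=⊤  stable
  step 13. node 5  ⊔preds=⊤  new=⊤  stable
  step 14. node 0  ⊔preds=⊤  new=⊤  old=−  +wl: 4
  step 15. node 4  ⊔preds=⊤  new=⊤  stable

Least fixpoint reached:
  node 0: ⊤
  node 1: ⊤
  node 2: ⊤
  node 3: 0
  node 4: ⊤
  node 5: ⊤
  node 6: 0
  node 7: ⊤

15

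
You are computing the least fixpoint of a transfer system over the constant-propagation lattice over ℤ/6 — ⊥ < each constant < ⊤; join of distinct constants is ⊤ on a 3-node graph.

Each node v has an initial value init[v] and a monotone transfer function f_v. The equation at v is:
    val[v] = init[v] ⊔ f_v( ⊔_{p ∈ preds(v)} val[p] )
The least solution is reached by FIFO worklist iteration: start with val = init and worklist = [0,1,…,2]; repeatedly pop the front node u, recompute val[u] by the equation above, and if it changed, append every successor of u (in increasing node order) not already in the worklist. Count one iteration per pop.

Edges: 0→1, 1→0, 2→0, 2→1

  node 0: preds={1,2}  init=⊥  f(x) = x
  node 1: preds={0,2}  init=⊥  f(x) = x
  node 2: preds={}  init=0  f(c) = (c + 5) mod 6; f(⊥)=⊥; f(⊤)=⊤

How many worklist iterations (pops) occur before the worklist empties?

Worklist (4 pops):
  #1 pop 0: in=0 → 0 (was ⊥); enqueue []
  #2 pop 1: in=0 → 0 (was ⊥); enqueue [0]
  #3 pop 2: in=⊥ → 0 (no change)
  #4 pop 0: in=0 → 0 (no change)

Fixpoint:
  val[0] = 0
  val[1] = 0
  val[2] = 0

4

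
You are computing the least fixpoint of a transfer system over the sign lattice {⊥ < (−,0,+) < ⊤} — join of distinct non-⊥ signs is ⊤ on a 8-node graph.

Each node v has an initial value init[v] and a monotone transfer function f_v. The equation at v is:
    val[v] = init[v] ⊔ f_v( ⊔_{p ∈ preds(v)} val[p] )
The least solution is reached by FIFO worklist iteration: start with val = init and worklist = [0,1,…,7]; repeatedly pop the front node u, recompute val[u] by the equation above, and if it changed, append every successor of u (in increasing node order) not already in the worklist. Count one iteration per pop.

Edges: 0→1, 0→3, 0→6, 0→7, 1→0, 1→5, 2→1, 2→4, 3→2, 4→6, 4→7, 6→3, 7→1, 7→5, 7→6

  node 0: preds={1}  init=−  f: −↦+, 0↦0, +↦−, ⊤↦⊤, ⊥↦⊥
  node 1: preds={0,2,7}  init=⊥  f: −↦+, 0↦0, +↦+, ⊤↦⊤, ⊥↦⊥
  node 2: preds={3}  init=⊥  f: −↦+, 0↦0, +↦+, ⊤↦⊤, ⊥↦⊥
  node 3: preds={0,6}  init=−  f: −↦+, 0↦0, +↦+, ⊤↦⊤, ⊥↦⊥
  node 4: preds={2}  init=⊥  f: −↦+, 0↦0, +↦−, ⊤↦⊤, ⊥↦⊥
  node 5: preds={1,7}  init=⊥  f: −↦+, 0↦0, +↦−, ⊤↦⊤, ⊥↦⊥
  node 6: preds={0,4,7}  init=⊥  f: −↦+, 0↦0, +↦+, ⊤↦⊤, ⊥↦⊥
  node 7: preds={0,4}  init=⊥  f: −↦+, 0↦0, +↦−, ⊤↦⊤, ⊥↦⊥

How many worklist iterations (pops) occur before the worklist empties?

Worklist (23 pops):
  #1 pop 0: in=⊥ → − (no change)
  #2 pop 1: in=− → + (was ⊥); enqueue [0]
  #3 pop 2: in=− → + (was ⊥); enqueue [1]
  #4 pop 3: in=− → ⊤ (was −); enqueue [2]
  #5 pop 4: in=+ → − (was ⊥); enqueue []
  #6 pop 5: in=+ → − (was ⊥); enqueue []
  #7 pop 6: in=− → + (was ⊥); enqueue [3]
  #8 pop 7: in=− → + (was ⊥); enqueue [5,6]
  #9 pop 0: in=+ → − (no change)
  #10 pop 1: in=⊤ → ⊤ (was +); enqueue [0]
  #11 pop 2: in=⊤ → ⊤ (was +); enqueue [1,4]
  #12 pop 3: in=⊤ → ⊤ (no change)
  #13 pop 5: in=⊤ → ⊤ (was −); enqueue []
  #14 pop 6: in=⊤ → ⊤ (was +); enqueue [3]
  #15 pop 0: in=⊤ → ⊤ (was −); enqueue [6,7]
  #16 pop 1: in=⊤ → ⊤ (no change)
  #17 pop 4: in=⊤ → ⊤ (was −); enqueue []
  #18 pop 3: in=⊤ → ⊤ (no change)
  #19 pop 6: in=⊤ → ⊤ (no change)
  #20 pop 7: in=⊤ → ⊤ (was +); enqueue [1,5,6]
  #21 pop 1: in=⊤ → ⊤ (no change)
  #22 pop 5: in=⊤ → ⊤ (no change)
  #23 pop 6: in=⊤ → ⊤ (no change)

Fixpoint:
  val[0] = ⊤
  val[1] = ⊤
  val[2] = ⊤
  val[3] = ⊤
  val[4] = ⊤
  val[5] = ⊤
  val[6] = ⊤
  val[7] = ⊤

23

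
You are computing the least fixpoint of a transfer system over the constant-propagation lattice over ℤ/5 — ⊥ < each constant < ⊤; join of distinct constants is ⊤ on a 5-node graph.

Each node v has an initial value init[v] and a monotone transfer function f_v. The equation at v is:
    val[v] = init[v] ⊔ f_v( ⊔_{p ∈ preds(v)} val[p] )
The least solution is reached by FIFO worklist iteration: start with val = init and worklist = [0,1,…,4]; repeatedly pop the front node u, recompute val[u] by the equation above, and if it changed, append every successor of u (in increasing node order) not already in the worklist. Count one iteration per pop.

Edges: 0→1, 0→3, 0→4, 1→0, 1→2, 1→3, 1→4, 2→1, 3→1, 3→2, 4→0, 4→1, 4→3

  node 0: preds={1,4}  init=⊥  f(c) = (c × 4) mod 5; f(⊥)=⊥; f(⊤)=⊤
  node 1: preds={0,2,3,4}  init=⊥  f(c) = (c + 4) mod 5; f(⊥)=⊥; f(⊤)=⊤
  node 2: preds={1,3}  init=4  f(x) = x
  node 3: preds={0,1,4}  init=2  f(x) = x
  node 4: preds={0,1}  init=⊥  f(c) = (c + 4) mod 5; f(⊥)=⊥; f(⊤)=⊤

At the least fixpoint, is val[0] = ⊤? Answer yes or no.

Worklist (10 pops):
  #1 pop 0: in=⊥ → ⊥ (no change)
  #2 pop 1: in=⊤ → ⊤ (was ⊥); enqueue [0]
  #3 pop 2: in=⊤ → ⊤ (was 4); enqueue [1]
  #4 pop 3: in=⊤ → ⊤ (was 2); enqueue [2]
  #5 pop 4: in=⊤ → ⊤ (was ⊥); enqueue [3]
  #6 pop 0: in=⊤ → ⊤ (was ⊥); enqueue [4]
  #7 pop 1: in=⊤ → ⊤ (no change)
  #8 pop 2: in=⊤ → ⊤ (no change)
  #9 pop 3: in=⊤ → ⊤ (no change)
  #10 pop 4: in=⊤ → ⊤ (no change)

Fixpoint:
  val[0] = ⊤
  val[1] = ⊤
  val[2] = ⊤
  val[3] = ⊤
  val[4] = ⊤

yes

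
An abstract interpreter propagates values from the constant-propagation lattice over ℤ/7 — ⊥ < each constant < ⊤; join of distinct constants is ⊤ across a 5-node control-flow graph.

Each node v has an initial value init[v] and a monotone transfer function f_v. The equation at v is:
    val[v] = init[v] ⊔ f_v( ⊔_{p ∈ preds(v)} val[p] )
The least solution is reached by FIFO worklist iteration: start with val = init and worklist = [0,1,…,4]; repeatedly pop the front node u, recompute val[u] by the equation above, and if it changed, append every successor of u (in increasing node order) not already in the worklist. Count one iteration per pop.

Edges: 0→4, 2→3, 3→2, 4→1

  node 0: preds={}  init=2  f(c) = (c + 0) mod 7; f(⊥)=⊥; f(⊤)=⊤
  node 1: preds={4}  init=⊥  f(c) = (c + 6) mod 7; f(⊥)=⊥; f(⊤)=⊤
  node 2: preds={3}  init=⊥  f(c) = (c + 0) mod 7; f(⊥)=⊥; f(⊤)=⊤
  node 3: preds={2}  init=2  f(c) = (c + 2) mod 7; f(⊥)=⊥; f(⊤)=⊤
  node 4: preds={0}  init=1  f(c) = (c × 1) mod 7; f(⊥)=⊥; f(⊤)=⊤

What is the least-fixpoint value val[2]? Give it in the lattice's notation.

⊤

Iteration log — 8 steps:
  step 1. node 0  ⊔preds=⊥  new=2  stable
  step 2. node 1  ⊔preds=1  new=0  old=⊥  +wl: 
  step 3. node 2  ⊔preds=2  new=2  old=⊥  +wl: 
  step 4. node 3  ⊔preds=2  new=⊤  old=2  +wl: 2
  step 5. node 4  ⊔preds=2  new=⊤  old=1  +wl: 1
  step 6. node 2  ⊔preds=⊤  new=⊤  old=2  +wl: 3
  step 7. node 1  ⊔preds=⊤  new=⊤  old=0  +wl: 
  step 8. node 3  ⊔preds=⊤  new=⊤  stable

Least fixpoint reached:
  node 0: 2
  node 1: ⊤
  node 2: ⊤
  node 3: ⊤
  node 4: ⊤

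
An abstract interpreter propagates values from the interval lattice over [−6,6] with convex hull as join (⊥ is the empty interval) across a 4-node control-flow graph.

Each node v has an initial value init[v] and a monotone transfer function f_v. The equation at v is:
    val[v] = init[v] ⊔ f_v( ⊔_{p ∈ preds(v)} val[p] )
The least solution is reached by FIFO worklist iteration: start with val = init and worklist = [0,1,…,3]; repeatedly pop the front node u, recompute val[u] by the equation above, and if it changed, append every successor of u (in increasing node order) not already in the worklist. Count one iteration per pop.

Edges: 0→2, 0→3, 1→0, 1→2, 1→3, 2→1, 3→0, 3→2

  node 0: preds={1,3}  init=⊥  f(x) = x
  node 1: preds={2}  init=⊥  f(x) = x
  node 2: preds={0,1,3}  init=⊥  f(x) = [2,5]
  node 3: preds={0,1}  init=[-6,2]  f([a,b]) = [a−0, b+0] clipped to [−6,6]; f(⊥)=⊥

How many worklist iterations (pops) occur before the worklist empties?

10

Trace (10 dequeues):
  [1] u=0 | in [-6,2] | out [-6,2] | prev ⊥ | push {}
  [2] u=1 | in ⊥ | out ⊥ | ==
  [3] u=2 | in [-6,2] | out [2,5] | prev ⊥ | push {1}
  [4] u=3 | in [-6,2] | out [-6,2] | ==
  [5] u=1 | in [2,5] | out [2,5] | prev ⊥ | push {0,2,3}
  [6] u=0 | in [-6,5] | out [-6,5] | prev [-6,2] | push {}
  [7] u=2 | in [-6,5] | out [2,5] | ==
  [8] u=3 | in [-6,5] | out [-6,5] | prev [-6,2] | push {0,2}
  [9] u=0 | in [-6,5] | out [-6,5] | ==
  [10] u=2 | in [-6,5] | out [2,5] | ==

Converged values:
  [0] [-6,5]
  [1] [2,5]
  [2] [2,5]
  [3] [-6,5]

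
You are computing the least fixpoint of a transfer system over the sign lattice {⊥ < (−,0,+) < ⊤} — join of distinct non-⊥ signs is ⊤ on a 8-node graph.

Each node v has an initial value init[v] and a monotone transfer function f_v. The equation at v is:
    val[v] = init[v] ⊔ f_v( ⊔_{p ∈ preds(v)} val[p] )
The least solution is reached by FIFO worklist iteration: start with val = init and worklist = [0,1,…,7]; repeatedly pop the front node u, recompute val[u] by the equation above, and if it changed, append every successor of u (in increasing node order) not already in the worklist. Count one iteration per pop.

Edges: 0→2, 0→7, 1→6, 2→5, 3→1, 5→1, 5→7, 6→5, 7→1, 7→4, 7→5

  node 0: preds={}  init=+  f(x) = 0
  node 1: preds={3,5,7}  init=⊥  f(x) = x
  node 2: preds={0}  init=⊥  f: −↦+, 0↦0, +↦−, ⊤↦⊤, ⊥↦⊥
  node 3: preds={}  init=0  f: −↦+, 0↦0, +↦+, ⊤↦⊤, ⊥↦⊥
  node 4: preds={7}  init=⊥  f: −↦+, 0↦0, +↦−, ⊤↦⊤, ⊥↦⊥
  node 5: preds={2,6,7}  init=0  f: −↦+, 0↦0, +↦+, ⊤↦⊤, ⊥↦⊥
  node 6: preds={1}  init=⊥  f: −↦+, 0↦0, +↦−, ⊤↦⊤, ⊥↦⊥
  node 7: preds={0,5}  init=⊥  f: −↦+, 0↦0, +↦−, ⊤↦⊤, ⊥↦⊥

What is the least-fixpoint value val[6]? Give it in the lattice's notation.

⊤

Iteration log — 13 steps:
  step 1. node 0  ⊔preds=⊥  new=⊤  old=+  +wl: 
  step 2. node 1  ⊔preds=0  new=0  old=⊥  +wl: 
  step 3. node 2  ⊔preds=⊤  new=⊤  old=⊥  +wl: 
  step 4. node 3  ⊔preds=⊥  new=0  stable
  step 5. node 4  ⊔preds=⊥  new=⊥  stable
  step 6. node 5  ⊔preds=⊤  new=⊤  old=0  +wl: 1
  step 7. node 6  ⊔preds=0  new=0  old=⊥  +wl: 5
  step 8. node 7  ⊔preds=⊤  new=⊤  old=⊥  +wl: 4
  step 9. node 1  ⊔preds=⊤  new=⊤  old=0  +wl: 6
  step 10. node 5  ⊔preds=⊤  new=⊤  stable
  step 11. node 4  ⊔preds=⊤  new=⊤  old=⊥  +wl: 
  step 12. node 6  ⊔preds=⊤  new=⊤  old=0  +wl: 5
  step 13. node 5  ⊔preds=⊤  new=⊤  stable

Least fixpoint reached:
  node 0: ⊤
  node 1: ⊤
  node 2: ⊤
  node 3: 0
  node 4: ⊤
  node 5: ⊤
  node 6: ⊤
  node 7: ⊤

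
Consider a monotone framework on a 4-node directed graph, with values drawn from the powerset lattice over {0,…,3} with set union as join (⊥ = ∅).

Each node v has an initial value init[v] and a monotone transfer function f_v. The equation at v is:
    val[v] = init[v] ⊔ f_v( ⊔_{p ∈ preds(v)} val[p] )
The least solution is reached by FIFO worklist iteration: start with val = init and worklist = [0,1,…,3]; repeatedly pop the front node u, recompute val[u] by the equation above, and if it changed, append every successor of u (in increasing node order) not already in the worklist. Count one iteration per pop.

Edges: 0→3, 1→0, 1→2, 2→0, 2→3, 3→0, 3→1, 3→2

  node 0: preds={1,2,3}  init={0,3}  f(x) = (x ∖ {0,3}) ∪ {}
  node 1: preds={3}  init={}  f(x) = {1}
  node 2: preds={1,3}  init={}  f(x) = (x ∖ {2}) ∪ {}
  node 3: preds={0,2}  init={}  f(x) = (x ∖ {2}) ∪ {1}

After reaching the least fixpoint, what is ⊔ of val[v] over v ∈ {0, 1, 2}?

{0,1,3}

Iteration log — 9 steps:
  step 1. node 0  ⊔preds={}  new={0,3}  stable
  step 2. node 1  ⊔preds={}  new={1}  old={}  +wl: 0
  step 3. node 2  ⊔preds={1}  new={1}  old={}  +wl: 
  step 4. node 3  ⊔preds={0,1,3}  new={0,1,3}  old={}  +wl: 1,2
  step 5. node 0  ⊔preds={0,1,3}  new={0,1,3}  old={0,3}  +wl: 3
  step 6. node 1  ⊔preds={0,1,3}  new={1}  stable
  step 7. node 2  ⊔preds={0,1,3}  new={0,1,3}  old={1}  +wl: 0
  step 8. node 3  ⊔preds={0,1,3}  new={0,1,3}  stable
  step 9. node 0  ⊔preds={0,1,3}  new={0,1,3}  stable

Least fixpoint reached:
  node 0: {0,1,3}
  node 1: {1}
  node 2: {0,1,3}
  node 3: {0,1,3}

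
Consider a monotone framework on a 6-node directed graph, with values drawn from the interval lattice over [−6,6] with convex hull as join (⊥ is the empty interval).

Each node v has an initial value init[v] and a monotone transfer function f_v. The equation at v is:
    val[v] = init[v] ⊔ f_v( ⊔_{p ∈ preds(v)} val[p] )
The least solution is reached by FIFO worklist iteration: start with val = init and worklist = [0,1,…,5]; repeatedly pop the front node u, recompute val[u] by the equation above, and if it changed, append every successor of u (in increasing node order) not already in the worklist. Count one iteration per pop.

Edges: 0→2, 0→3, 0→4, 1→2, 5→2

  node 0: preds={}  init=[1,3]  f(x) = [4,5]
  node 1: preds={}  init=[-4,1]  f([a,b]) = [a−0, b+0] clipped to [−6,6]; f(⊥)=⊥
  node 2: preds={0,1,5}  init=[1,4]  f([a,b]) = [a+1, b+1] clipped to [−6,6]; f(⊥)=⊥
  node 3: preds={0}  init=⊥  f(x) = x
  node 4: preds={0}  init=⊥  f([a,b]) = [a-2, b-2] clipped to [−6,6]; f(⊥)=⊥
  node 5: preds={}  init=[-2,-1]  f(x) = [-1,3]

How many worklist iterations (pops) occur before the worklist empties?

7

Worklist (7 pops):
  #1 pop 0: in=⊥ → [1,5] (was [1,3]); enqueue []
  #2 pop 1: in=⊥ → [-4,1] (no change)
  #3 pop 2: in=[-4,5] → [-3,6] (was [1,4]); enqueue []
  #4 pop 3: in=[1,5] → [1,5] (was ⊥); enqueue []
  #5 pop 4: in=[1,5] → [-1,3] (was ⊥); enqueue []
  #6 pop 5: in=⊥ → [-2,3] (was [-2,-1]); enqueue [2]
  #7 pop 2: in=[-4,5] → [-3,6] (no change)

Fixpoint:
  val[0] = [1,5]
  val[1] = [-4,1]
  val[2] = [-3,6]
  val[3] = [1,5]
  val[4] = [-1,3]
  val[5] = [-2,3]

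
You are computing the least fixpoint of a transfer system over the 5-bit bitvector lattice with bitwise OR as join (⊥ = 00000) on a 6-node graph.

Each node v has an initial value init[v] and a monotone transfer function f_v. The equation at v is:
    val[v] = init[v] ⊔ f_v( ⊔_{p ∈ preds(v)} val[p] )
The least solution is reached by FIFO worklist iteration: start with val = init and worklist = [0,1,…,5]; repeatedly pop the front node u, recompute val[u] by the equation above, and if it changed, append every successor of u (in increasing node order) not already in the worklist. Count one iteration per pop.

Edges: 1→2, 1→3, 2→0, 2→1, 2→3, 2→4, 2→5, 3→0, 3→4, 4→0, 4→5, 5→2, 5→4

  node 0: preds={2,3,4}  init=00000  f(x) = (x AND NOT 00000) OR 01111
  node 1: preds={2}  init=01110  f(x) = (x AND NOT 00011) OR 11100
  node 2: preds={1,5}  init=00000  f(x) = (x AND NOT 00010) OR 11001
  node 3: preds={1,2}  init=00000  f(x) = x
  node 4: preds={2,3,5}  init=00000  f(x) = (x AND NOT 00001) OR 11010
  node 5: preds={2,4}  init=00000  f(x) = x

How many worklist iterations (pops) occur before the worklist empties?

Iteration log — 10 steps:
  step 1. node 0  ⊔preds=00000  new=01111  old=00000  +wl: 
  step 2. node 1  ⊔preds=00000  new=11110  old=01110  +wl: 
  step 3. node 2  ⊔preds=11110  new=11101  old=00000  +wl: 0,1
  step 4. node 3  ⊔preds=11111  new=11111  old=00000  +wl: 
  step 5. node 4  ⊔preds=11111  new=11110  old=00000  +wl: 
  step 6. node 5  ⊔preds=11111  new=11111  old=00000  +wl: 2,4
  step 7. node 0  ⊔preds=11111  new=11111  old=01111  +wl: 
  step 8. node 1  ⊔preds=11101  new=11110  stable
  step 9. node 2  ⊔preds=11111  new=11101  stable
  step 10. node 4  ⊔preds=11111  new=11110  stable

Least fixpoint reached:
  node 0: 11111
  node 1: 11110
  node 2: 11101
  node 3: 11111
  node 4: 11110
  node 5: 11111

10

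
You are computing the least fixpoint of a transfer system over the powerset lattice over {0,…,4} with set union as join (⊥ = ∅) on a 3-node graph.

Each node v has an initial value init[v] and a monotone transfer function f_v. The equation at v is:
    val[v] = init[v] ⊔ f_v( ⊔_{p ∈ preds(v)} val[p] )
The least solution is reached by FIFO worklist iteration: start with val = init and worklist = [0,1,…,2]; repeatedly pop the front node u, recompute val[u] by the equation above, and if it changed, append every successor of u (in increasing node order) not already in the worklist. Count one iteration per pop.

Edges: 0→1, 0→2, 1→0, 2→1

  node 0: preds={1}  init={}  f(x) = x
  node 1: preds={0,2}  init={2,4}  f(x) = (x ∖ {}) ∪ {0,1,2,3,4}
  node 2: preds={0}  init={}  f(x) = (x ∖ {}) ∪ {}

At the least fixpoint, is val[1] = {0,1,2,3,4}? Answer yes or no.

Trace (7 dequeues):
  [1] u=0 | in {2,4} | out {2,4} | prev {} | push {}
  [2] u=1 | in {2,4} | out {0,1,2,3,4} | prev {2,4} | push {0}
  [3] u=2 | in {2,4} | out {2,4} | prev {} | push {1}
  [4] u=0 | in {0,1,2,3,4} | out {0,1,2,3,4} | prev {2,4} | push {2}
  [5] u=1 | in {0,1,2,3,4} | out {0,1,2,3,4} | ==
  [6] u=2 | in {0,1,2,3,4} | out {0,1,2,3,4} | prev {2,4} | push {1}
  [7] u=1 | in {0,1,2,3,4} | out {0,1,2,3,4} | ==

Converged values:
  [0] {0,1,2,3,4}
  [1] {0,1,2,3,4}
  [2] {0,1,2,3,4}

yes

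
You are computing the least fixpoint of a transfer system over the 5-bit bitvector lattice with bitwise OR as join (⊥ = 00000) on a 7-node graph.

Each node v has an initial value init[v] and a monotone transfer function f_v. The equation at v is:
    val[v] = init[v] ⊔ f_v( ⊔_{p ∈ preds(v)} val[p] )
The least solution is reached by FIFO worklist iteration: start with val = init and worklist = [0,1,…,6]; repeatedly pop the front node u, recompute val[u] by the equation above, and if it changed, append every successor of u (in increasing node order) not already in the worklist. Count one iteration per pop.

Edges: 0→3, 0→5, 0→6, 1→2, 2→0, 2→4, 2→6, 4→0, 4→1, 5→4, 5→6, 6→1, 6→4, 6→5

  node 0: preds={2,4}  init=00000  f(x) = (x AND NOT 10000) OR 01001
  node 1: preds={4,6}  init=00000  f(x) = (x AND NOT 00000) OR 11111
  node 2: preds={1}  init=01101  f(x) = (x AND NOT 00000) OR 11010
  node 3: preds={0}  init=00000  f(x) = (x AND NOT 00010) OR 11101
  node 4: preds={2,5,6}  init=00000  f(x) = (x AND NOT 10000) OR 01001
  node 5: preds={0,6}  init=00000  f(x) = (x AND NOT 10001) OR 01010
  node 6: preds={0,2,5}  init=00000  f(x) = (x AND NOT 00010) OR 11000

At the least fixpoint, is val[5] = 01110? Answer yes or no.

Trace (13 dequeues):
  [1] u=0 | in 01101 | out 01101 | prev 00000 | push {}
  [2] u=1 | in 00000 | out 11111 | prev 00000 | push {}
  [3] u=2 | in 11111 | out 11111 | prev 01101 | push {0}
  [4] u=3 | in 01101 | out 11101 | prev 00000 | push {}
  [5] u=4 | in 11111 | out 01111 | prev 00000 | push {1}
  [6] u=5 | in 01101 | out 01110 | prev 00000 | push {4}
  [7] u=6 | in 11111 | out 11101 | prev 00000 | push {5}
  [8] u=0 | in 11111 | out 01111 | prev 01101 | push {3,6}
  [9] u=1 | in 11111 | out 11111 | ==
  [10] u=4 | in 11111 | out 01111 | ==
  [11] u=5 | in 11111 | out 01110 | ==
  [12] u=3 | in 01111 | out 11101 | ==
  [13] u=6 | in 11111 | out 11101 | ==

Converged values:
  [0] 01111
  [1] 11111
  [2] 11111
  [3] 11101
  [4] 01111
  [5] 01110
  [6] 11101

yes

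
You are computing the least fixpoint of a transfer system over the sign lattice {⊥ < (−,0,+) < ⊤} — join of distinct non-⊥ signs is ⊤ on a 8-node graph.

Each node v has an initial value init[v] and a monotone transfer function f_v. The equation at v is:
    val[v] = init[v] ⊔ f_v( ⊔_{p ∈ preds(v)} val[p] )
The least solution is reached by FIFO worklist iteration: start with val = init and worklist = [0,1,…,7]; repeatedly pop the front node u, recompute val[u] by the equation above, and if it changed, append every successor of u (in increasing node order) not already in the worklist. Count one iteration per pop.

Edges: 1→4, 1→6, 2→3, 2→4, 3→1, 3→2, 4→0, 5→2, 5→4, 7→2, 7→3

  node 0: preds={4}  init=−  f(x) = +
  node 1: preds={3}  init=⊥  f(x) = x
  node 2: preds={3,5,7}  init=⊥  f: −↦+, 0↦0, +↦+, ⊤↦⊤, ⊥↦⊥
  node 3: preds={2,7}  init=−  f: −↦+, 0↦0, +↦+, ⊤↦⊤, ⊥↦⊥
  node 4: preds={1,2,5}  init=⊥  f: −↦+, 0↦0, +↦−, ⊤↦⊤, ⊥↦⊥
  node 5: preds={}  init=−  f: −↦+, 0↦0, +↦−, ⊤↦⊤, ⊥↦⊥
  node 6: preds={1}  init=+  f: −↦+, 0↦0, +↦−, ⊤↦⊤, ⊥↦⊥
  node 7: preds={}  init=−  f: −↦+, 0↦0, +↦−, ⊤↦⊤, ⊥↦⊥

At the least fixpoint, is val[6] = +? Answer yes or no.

no

Trace (14 dequeues):
  [1] u=0 | in ⊥ | out ⊤ | prev − | push {}
  [2] u=1 | in − | out − | prev ⊥ | push {}
  [3] u=2 | in − | out + | prev ⊥ | push {}
  [4] u=3 | in ⊤ | out ⊤ | prev − | push {1,2}
  [5] u=4 | in ⊤ | out ⊤ | prev ⊥ | push {0}
  [6] u=5 | in ⊥ | out − | ==
  [7] u=6 | in − | out + | ==
  [8] u=7 | in ⊥ | out − | ==
  [9] u=1 | in ⊤ | out ⊤ | prev − | push {4,6}
  [10] u=2 | in ⊤ | out ⊤ | prev + | push {3}
  [11] u=0 | in ⊤ | out ⊤ | ==
  [12] u=4 | in ⊤ | out ⊤ | ==
  [13] u=6 | in ⊤ | out ⊤ | prev + | push {}
  [14] u=3 | in ⊤ | out ⊤ | ==

Converged values:
  [0] ⊤
  [1] ⊤
  [2] ⊤
  [3] ⊤
  [4] ⊤
  [5] −
  [6] ⊤
  [7] −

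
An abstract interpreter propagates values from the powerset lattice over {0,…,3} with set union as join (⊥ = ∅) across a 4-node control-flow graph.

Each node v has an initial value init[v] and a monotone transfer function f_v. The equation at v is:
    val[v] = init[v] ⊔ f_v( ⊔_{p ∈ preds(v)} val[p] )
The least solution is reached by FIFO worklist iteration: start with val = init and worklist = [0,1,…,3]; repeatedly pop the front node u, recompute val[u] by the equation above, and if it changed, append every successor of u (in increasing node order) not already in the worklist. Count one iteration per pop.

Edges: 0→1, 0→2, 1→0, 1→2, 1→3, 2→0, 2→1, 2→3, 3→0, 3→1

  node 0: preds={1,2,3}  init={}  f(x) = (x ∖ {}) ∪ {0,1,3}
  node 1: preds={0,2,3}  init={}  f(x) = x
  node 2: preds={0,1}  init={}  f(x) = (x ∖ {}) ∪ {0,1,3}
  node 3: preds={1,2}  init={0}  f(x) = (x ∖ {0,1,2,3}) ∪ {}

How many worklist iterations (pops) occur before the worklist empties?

Worklist (6 pops):
  #1 pop 0: in={0} → {0,1,3} (was {}); enqueue []
  #2 pop 1: in={0,1,3} → {0,1,3} (was {}); enqueue [0]
  #3 pop 2: in={0,1,3} → {0,1,3} (was {}); enqueue [1]
  #4 pop 3: in={0,1,3} → {0} (no change)
  #5 pop 0: in={0,1,3} → {0,1,3} (no change)
  #6 pop 1: in={0,1,3} → {0,1,3} (no change)

Fixpoint:
  val[0] = {0,1,3}
  val[1] = {0,1,3}
  val[2] = {0,1,3}
  val[3] = {0}

6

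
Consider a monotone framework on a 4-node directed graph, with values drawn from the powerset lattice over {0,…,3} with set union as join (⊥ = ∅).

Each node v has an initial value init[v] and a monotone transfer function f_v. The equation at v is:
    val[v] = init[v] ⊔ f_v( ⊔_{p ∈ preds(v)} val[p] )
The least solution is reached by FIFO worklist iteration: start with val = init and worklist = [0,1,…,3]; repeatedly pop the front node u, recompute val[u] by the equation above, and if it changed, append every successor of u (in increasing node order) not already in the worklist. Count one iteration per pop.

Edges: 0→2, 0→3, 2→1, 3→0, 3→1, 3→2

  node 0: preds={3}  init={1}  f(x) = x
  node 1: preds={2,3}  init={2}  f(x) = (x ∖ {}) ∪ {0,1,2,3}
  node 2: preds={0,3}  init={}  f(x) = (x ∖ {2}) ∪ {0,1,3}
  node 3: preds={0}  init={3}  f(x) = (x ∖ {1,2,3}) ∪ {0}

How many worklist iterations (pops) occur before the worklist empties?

Trace (8 dequeues):
  [1] u=0 | in {3} | out {1,3} | prev {1} | push {}
  [2] u=1 | in {3} | out {0,1,2,3} | prev {2} | push {}
  [3] u=2 | in {1,3} | out {0,1,3} | prev {} | push {1}
  [4] u=3 | in {1,3} | out {0,3} | prev {3} | push {0,2}
  [5] u=1 | in {0,1,3} | out {0,1,2,3} | ==
  [6] u=0 | in {0,3} | out {0,1,3} | prev {1,3} | push {3}
  [7] u=2 | in {0,1,3} | out {0,1,3} | ==
  [8] u=3 | in {0,1,3} | out {0,3} | ==

Converged values:
  [0] {0,1,3}
  [1] {0,1,2,3}
  [2] {0,1,3}
  [3] {0,3}

8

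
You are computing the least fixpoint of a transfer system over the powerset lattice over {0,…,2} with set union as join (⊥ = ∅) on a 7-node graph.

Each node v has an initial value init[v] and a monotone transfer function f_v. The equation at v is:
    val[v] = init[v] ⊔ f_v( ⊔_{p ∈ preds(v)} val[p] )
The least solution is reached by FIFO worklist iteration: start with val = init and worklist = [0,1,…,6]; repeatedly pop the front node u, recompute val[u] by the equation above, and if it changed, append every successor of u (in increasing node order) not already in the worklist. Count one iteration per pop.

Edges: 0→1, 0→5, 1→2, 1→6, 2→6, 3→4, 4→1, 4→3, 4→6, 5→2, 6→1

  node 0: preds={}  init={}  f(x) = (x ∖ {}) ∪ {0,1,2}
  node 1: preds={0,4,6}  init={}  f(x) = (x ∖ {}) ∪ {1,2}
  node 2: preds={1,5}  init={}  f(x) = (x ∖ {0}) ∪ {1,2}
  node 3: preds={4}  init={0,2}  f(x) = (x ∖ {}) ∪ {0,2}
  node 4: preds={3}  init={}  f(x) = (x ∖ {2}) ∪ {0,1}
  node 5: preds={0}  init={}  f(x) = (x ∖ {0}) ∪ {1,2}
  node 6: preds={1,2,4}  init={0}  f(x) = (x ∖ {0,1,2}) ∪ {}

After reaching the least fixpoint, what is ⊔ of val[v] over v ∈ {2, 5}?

{1,2}

Worklist (11 pops):
  #1 pop 0: in={} → {0,1,2} (was {}); enqueue []
  #2 pop 1: in={0,1,2} → {0,1,2} (was {}); enqueue []
  #3 pop 2: in={0,1,2} → {1,2} (was {}); enqueue []
  #4 pop 3: in={} → {0,2} (no change)
  #5 pop 4: in={0,2} → {0,1} (was {}); enqueue [1,3]
  #6 pop 5: in={0,1,2} → {1,2} (was {}); enqueue [2]
  #7 pop 6: in={0,1,2} → {0} (no change)
  #8 pop 1: in={0,1,2} → {0,1,2} (no change)
  #9 pop 3: in={0,1} → {0,1,2} (was {0,2}); enqueue [4]
  #10 pop 2: in={0,1,2} → {1,2} (no change)
  #11 pop 4: in={0,1,2} → {0,1} (no change)

Fixpoint:
  val[0] = {0,1,2}
  val[1] = {0,1,2}
  val[2] = {1,2}
  val[3] = {0,1,2}
  val[4] = {0,1}
  val[5] = {1,2}
  val[6] = {0}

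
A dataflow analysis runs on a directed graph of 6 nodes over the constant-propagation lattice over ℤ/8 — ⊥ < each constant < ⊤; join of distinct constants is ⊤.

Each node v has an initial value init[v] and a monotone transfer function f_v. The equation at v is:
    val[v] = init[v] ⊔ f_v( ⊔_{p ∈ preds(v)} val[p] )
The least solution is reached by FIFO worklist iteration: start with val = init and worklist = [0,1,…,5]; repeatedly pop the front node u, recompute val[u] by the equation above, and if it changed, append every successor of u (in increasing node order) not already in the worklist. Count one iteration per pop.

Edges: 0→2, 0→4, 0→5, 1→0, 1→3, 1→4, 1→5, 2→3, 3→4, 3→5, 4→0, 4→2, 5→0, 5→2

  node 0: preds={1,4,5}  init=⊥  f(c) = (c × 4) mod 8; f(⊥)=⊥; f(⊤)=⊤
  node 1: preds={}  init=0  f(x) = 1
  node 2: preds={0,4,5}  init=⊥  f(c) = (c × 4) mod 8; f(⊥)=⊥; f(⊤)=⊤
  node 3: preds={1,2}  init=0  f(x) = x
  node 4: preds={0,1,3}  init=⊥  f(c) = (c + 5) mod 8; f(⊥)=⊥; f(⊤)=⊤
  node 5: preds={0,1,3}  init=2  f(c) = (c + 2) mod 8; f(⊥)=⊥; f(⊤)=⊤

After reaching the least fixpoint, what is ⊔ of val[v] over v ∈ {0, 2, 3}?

⊤

Worklist (8 pops):
  #1 pop 0: in=⊤ → ⊤ (was ⊥); enqueue []
  #2 pop 1: in=⊥ → ⊤ (was 0); enqueue [0]
  #3 pop 2: in=⊤ → ⊤ (was ⊥); enqueue []
  #4 pop 3: in=⊤ → ⊤ (was 0); enqueue []
  #5 pop 4: in=⊤ → ⊤ (was ⊥); enqueue [2]
  #6 pop 5: in=⊤ → ⊤ (was 2); enqueue []
  #7 pop 0: in=⊤ → ⊤ (no change)
  #8 pop 2: in=⊤ → ⊤ (no change)

Fixpoint:
  val[0] = ⊤
  val[1] = ⊤
  val[2] = ⊤
  val[3] = ⊤
  val[4] = ⊤
  val[5] = ⊤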